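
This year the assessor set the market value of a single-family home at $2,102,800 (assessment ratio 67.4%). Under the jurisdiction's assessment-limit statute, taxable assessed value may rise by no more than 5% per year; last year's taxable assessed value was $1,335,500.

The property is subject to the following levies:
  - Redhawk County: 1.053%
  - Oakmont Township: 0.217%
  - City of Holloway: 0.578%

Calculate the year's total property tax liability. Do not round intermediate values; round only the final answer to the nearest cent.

$25,914.04

Uncapped assessed value = $2,102,800 × 0.674 = $1,417,287.2
Cap limit = $1,335,500 × 1.05 = $1,402,275
Taxable assessed value = min($1,417,287.2, $1,402,275) = $1,402,275 (cap binds)
Redhawk County: $1,402,275 × 0.01053 = $14,765.95575
Oakmont Township: $1,402,275 × 0.00217 = $3,042.93675
City of Holloway: $1,402,275 × 0.00578 = $8,105.1495
Total = $25,914.042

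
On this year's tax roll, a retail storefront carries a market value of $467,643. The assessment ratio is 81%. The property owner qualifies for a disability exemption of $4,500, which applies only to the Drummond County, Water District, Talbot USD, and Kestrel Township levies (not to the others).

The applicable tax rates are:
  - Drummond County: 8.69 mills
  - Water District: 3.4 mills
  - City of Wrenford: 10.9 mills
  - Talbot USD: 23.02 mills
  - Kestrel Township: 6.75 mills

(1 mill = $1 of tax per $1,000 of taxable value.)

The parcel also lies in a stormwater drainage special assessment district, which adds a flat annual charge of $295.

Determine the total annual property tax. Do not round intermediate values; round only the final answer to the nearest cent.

$20,091.63

Assessed value = $467,643 × 0.81 = $378,790.83
Drummond County: ($378,790.83 − $4,500) × 0.00869 = $374,290.83 × 0.00869 = $3,252.5873127
Water District: ($378,790.83 − $4,500) × 0.0034 = $374,290.83 × 0.0034 = $1,272.588822
City of Wrenford: $378,790.83 × 0.0109 = $4,128.820047
Talbot USD: ($378,790.83 − $4,500) × 0.02302 = $374,290.83 × 0.02302 = $8,616.1749066
Kestrel Township: ($378,790.83 − $4,500) × 0.00675 = $374,290.83 × 0.00675 = $2,526.4631025
Levies subtotal = $19,796.6341908
Total = $19,796.6341908 + $295 = $20,091.6341908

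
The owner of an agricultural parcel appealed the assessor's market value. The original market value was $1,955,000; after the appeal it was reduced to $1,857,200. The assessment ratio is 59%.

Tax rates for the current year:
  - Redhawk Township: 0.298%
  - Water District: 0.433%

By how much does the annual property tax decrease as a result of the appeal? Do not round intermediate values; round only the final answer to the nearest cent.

$421.80

Old assessed value = $1,955,000 × 0.59 = $1,153,450
New assessed value = $1,857,200 × 0.59 = $1,095,748
Combined rate = 0.00298 + 0.00433 = 0.00731
Old tax = $1,153,450 × 0.00731 = $8,431.7195
New tax = $1,095,748 × 0.00731 = $8,009.91788
Reduction = $8,431.7195 − $8,009.91788 = $421.80162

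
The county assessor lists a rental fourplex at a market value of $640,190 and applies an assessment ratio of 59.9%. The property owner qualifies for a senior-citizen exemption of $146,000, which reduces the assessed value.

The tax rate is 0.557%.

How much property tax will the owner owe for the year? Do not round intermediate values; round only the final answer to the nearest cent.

$1,322.73

Assessed value = $640,190 × 0.599 = $383,473.81
Taxable value = $383,473.81 − $146,000 = $237,473.81
Tax = $237,473.81 × 0.00557 = $1,322.7291217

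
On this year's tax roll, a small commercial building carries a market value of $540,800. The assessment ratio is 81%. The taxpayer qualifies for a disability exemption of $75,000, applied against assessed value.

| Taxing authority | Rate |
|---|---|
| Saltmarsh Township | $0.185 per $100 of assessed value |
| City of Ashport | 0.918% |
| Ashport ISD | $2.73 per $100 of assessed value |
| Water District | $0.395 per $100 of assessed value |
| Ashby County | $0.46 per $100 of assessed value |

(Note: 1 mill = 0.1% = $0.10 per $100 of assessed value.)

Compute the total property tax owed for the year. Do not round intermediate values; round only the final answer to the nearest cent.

Assessed value = $540,800 × 0.81 = $438,048
Taxable value = $438,048 − $75,000 = $363,048
Saltmarsh Township: $363,048 × 0.00185 = $671.6388
City of Ashport: $363,048 × 0.00918 = $3,332.78064
Ashport ISD: $363,048 × 0.0273 = $9,911.2104
Water District: $363,048 × 0.00395 = $1,434.0396
Ashby County: $363,048 × 0.0046 = $1,670.0208
Total = $17,019.69024

$17,019.69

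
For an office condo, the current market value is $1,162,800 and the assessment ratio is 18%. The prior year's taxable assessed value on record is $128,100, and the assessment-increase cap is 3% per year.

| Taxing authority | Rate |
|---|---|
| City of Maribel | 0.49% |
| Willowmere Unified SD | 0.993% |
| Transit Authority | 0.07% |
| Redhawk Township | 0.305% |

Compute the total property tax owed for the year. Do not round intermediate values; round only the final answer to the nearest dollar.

Uncapped assessed value = $1,162,800 × 0.18 = $209,304
Cap limit = $128,100 × 1.03 = $131,943
Taxable assessed value = min($209,304, $131,943) = $131,943 (cap binds)
City of Maribel: $131,943 × 0.0049 = $646.5207
Willowmere Unified SD: $131,943 × 0.00993 = $1,310.19399
Transit Authority: $131,943 × 0.0007 = $92.3601
Redhawk Township: $131,943 × 0.00305 = $402.42615
Total = $2,451.50094

$2,452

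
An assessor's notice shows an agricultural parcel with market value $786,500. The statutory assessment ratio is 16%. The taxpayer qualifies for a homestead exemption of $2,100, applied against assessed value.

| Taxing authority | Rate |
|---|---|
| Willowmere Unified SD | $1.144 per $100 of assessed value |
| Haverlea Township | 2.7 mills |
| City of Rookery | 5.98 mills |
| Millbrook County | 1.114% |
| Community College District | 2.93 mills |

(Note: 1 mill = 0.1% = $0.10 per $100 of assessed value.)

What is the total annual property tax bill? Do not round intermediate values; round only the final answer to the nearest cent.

$4,230.67

Assessed value = $786,500 × 0.16 = $125,840
Taxable value = $125,840 − $2,100 = $123,740
Willowmere Unified SD: $123,740 × 0.01144 = $1,415.5856
Haverlea Township: $123,740 × 0.0027 = $334.098
City of Rookery: $123,740 × 0.00598 = $739.9652
Millbrook County: $123,740 × 0.01114 = $1,378.4636
Community College District: $123,740 × 0.00293 = $362.5582
Total = $4,230.6706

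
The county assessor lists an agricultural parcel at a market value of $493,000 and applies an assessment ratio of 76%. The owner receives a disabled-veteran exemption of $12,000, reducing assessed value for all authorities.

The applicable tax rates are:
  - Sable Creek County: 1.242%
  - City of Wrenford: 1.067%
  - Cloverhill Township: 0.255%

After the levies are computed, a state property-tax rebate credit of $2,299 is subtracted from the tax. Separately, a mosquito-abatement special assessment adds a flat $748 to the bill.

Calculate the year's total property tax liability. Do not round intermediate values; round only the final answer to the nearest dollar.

$7,748

Assessed value = $493,000 × 0.76 = $374,680
Taxable value = $374,680 − $12,000 = $362,680
Sable Creek County: $362,680 × 0.01242 = $4,504.4856
City of Wrenford: $362,680 × 0.01067 = $3,869.7956
Cloverhill Township: $362,680 × 0.00255 = $924.834
Levies subtotal = $9,299.1152
After credit = $9,299.1152 − $2,299 = $7,000.1152
Total = $7,000.1152 + $748 = $7,748.1152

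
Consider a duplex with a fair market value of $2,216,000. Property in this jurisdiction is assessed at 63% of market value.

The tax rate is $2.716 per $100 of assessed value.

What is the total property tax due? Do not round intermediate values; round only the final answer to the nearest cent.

$37,917.53

Assessed value = $2,216,000 × 0.63 = $1,396,080
Tax = $1,396,080 × 0.02716 = $37,917.5328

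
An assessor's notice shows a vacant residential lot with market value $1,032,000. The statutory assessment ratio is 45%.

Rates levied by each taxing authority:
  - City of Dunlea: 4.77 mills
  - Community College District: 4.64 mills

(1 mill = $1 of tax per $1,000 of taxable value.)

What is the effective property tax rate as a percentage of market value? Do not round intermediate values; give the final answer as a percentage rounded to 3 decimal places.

0.423%

Assessed value = $1,032,000 × 0.45 = $464,400
City of Dunlea: $464,400 × 0.00477 = $2,215.188
Community College District: $464,400 × 0.00464 = $2,154.816
Total tax = $4,370.004
Effective rate = $4,370.004 ÷ $1,032,000 = 0.423% of market value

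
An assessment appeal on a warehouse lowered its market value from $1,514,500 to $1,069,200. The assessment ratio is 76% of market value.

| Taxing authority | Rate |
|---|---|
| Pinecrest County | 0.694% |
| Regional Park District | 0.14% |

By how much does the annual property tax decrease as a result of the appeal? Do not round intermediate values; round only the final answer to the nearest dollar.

Old assessed value = $1,514,500 × 0.76 = $1,151,020
New assessed value = $1,069,200 × 0.76 = $812,592
Combined rate = 0.00694 + 0.0014 = 0.00834
Old tax = $1,151,020 × 0.00834 = $9,599.5068
New tax = $812,592 × 0.00834 = $6,777.01728
Reduction = $9,599.5068 − $6,777.01728 = $2,822.48952

$2,822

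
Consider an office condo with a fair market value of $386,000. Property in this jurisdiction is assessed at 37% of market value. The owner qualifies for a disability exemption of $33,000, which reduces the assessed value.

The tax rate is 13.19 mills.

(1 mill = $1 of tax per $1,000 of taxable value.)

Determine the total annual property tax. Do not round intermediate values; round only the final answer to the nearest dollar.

Assessed value = $386,000 × 0.37 = $142,820
Taxable value = $142,820 − $33,000 = $109,820
Tax = $109,820 × 0.01319 = $1,448.5258

$1,449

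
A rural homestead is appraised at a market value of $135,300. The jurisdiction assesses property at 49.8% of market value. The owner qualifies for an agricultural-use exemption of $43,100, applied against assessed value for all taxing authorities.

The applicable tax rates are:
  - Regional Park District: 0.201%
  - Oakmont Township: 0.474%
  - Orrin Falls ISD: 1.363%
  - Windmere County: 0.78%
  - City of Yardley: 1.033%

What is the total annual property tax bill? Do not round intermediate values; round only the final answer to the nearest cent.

$935.00

Assessed value = $135,300 × 0.498 = $67,379.4
Taxable value = $67,379.4 − $43,100 = $24,279.4
Regional Park District: $24,279.4 × 0.00201 = $48.801594
Oakmont Township: $24,279.4 × 0.00474 = $115.084356
Orrin Falls ISD: $24,279.4 × 0.01363 = $330.928222
Windmere County: $24,279.4 × 0.0078 = $189.37932
City of Yardley: $24,279.4 × 0.01033 = $250.806202
Total = $48.801594 + $115.084356 + $330.928222 + $189.37932 + $250.806202 = $934.999694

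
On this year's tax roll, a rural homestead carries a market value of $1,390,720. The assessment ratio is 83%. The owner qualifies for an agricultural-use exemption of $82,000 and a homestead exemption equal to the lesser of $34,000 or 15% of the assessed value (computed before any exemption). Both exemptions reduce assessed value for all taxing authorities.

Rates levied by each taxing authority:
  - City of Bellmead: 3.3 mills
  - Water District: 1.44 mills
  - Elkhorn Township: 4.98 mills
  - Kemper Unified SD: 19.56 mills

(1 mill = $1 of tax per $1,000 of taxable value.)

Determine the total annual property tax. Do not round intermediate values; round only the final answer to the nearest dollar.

Assessed value = $1,390,720 × 0.83 = $1,154,297.6
Homestead exemption = min($34,000, 15% × $1,154,297.6) = min($34,000, $173,144.64) = $34,000 (dollar cap binds)
Taxable value = $1,154,297.6 − $82,000 − $34,000 = $1,038,297.6
City of Bellmead: $1,038,297.6 × 0.0033 = $3,426.38208
Water District: $1,038,297.6 × 0.00144 = $1,495.148544
Elkhorn Township: $1,038,297.6 × 0.00498 = $5,170.722048
Kemper Unified SD: $1,038,297.6 × 0.01956 = $20,309.101056
Total = $30,401.353728

$30,401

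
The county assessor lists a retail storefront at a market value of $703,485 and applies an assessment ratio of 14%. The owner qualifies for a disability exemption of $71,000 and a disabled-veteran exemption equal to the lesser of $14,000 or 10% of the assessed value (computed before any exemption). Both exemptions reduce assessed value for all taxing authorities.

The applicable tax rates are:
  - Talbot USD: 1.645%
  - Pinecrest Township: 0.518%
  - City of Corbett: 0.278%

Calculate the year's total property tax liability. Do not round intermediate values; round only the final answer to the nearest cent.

$430.57

Assessed value = $703,485 × 0.14 = $98,487.9
Disabled-veteran exemption = min($14,000, 10% × $98,487.9) = min($14,000, $9,848.79) = $9,848.79 (percentage binds)
Taxable value = $98,487.9 − $71,000 − $9,848.79 = $17,639.11
Talbot USD: $17,639.11 × 0.01645 = $290.1633595
Pinecrest Township: $17,639.11 × 0.00518 = $91.3705898
City of Corbett: $17,639.11 × 0.00278 = $49.0367258
Total = $430.5706751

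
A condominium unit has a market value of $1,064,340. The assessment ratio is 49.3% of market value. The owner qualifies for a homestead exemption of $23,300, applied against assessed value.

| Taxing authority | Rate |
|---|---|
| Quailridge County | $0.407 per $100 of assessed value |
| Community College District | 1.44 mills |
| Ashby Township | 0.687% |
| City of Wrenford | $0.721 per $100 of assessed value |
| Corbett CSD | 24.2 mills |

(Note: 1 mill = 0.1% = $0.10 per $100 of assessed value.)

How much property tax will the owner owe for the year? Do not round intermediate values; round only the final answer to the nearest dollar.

Assessed value = $1,064,340 × 0.493 = $524,719.62
Taxable value = $524,719.62 − $23,300 = $501,419.62
Quailridge County: $501,419.62 × 0.00407 = $2,040.7778534
Community College District: $501,419.62 × 0.00144 = $722.0442528
Ashby Township: $501,419.62 × 0.00687 = $3,444.7527894
City of Wrenford: $501,419.62 × 0.00721 = $3,615.2354602
Corbett CSD: $501,419.62 × 0.0242 = $12,134.354804
Total = $21,957.1651598

$21,957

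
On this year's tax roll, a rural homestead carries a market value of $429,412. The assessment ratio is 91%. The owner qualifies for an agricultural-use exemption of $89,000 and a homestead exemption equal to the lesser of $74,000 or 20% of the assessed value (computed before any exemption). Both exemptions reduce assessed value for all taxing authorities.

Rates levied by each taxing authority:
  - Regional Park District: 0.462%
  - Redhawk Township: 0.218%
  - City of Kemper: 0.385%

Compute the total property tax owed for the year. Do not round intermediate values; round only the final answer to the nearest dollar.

$2,426

Assessed value = $429,412 × 0.91 = $390,764.92
Homestead exemption = min($74,000, 20% × $390,764.92) = min($74,000, $78,152.984) = $74,000 (dollar cap binds)
Taxable value = $390,764.92 − $89,000 − $74,000 = $227,764.92
Regional Park District: $227,764.92 × 0.00462 = $1,052.2739304
Redhawk Township: $227,764.92 × 0.00218 = $496.5275256
City of Kemper: $227,764.92 × 0.00385 = $876.894942
Total = $2,425.696398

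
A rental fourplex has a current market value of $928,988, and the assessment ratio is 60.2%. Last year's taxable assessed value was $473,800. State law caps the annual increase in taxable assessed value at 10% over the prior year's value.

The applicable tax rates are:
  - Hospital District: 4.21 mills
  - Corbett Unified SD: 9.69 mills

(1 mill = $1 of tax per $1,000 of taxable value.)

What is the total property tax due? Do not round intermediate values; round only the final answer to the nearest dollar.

$7,244

Uncapped assessed value = $928,988 × 0.602 = $559,250.776
Cap limit = $473,800 × 1.1 = $521,180
Taxable assessed value = min($559,250.776, $521,180) = $521,180 (cap binds)
Hospital District: $521,180 × 0.00421 = $2,194.1678
Corbett Unified SD: $521,180 × 0.00969 = $5,050.2342
Total = $7,244.402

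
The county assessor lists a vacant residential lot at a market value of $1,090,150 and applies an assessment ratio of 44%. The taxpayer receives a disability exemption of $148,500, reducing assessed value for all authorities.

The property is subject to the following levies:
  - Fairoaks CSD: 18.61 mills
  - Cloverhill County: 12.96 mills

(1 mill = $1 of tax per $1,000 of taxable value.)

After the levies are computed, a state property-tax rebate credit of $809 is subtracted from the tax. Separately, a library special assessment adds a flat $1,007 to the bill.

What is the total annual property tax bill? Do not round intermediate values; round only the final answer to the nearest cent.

$10,652.91

Assessed value = $1,090,150 × 0.44 = $479,666
Taxable value = $479,666 − $148,500 = $331,166
Fairoaks CSD: $331,166 × 0.01861 = $6,162.99926
Cloverhill County: $331,166 × 0.01296 = $4,291.91136
Levies subtotal = $10,454.91062
After credit = $10,454.91062 − $809 = $9,645.91062
Total = $9,645.91062 + $1,007 = $10,652.91062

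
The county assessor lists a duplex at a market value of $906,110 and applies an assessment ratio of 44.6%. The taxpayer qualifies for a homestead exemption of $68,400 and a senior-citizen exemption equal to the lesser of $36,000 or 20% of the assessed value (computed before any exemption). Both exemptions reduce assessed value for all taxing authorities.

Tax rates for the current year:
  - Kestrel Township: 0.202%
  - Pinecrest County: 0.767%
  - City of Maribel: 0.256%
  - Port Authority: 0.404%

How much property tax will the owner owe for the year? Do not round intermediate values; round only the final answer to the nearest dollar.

$4,883

Assessed value = $906,110 × 0.446 = $404,125.06
Senior-citizen exemption = min($36,000, 20% × $404,125.06) = min($36,000, $80,825.012) = $36,000 (dollar cap binds)
Taxable value = $404,125.06 − $68,400 − $36,000 = $299,725.06
Kestrel Township: $299,725.06 × 0.00202 = $605.4446212
Pinecrest County: $299,725.06 × 0.00767 = $2,298.8912102
City of Maribel: $299,725.06 × 0.00256 = $767.2961536
Port Authority: $299,725.06 × 0.00404 = $1,210.8892424
Total = $4,882.5212274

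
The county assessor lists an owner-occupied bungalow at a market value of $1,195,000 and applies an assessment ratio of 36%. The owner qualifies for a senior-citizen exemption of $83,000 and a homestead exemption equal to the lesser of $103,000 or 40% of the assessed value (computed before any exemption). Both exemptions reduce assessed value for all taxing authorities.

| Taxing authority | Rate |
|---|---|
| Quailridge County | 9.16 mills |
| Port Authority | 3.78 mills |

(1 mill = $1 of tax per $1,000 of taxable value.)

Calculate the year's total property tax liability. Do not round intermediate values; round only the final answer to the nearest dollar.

Assessed value = $1,195,000 × 0.36 = $430,200
Homestead exemption = min($103,000, 40% × $430,200) = min($103,000, $172,080) = $103,000 (dollar cap binds)
Taxable value = $430,200 − $83,000 − $103,000 = $244,200
Quailridge County: $244,200 × 0.00916 = $2,236.872
Port Authority: $244,200 × 0.00378 = $923.076
Total = $3,159.948

$3,160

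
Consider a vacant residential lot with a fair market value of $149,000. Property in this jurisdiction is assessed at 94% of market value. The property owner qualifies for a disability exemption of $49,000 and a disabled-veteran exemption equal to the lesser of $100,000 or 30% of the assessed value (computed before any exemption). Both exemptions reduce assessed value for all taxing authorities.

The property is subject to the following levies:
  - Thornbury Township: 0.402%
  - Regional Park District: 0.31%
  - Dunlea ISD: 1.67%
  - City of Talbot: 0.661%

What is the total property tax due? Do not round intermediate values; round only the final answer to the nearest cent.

Assessed value = $149,000 × 0.94 = $140,060
Disabled-veteran exemption = min($100,000, 30% × $140,060) = min($100,000, $42,018) = $42,018 (percentage binds)
Taxable value = $140,060 − $49,000 − $42,018 = $49,042
Thornbury Township: $49,042 × 0.00402 = $197.14884
Regional Park District: $49,042 × 0.0031 = $152.0302
Dunlea ISD: $49,042 × 0.0167 = $819.0014
City of Talbot: $49,042 × 0.00661 = $324.16762
Total = $1,492.34806

$1,492.35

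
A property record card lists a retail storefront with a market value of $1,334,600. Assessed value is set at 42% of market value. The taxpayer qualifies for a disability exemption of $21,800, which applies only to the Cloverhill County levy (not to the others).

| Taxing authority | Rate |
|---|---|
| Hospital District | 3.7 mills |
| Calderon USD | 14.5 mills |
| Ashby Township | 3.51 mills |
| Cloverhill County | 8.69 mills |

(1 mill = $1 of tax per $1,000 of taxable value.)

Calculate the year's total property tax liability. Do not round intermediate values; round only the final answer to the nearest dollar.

Assessed value = $1,334,600 × 0.42 = $560,532
Hospital District: $560,532 × 0.0037 = $2,073.9684
Calderon USD: $560,532 × 0.0145 = $8,127.714
Ashby Township: $560,532 × 0.00351 = $1,967.46732
Cloverhill County: ($560,532 − $21,800) × 0.00869 = $538,732 × 0.00869 = $4,681.58108
Total = $16,850.7308

$16,851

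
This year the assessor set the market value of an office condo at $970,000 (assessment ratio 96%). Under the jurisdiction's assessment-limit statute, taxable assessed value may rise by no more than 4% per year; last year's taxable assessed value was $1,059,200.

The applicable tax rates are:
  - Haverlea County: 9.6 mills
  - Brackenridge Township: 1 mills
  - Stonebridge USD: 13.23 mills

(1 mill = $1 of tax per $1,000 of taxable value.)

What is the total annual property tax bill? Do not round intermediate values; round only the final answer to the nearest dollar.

Uncapped assessed value = $970,000 × 0.96 = $931,200
Cap limit = $1,059,200 × 1.04 = $1,101,568
Taxable assessed value = min($931,200, $1,101,568) = $931,200 (cap does not bind)
Haverlea County: $931,200 × 0.0096 = $8,939.52
Brackenridge Township: $931,200 × 0.001 = $931.2
Stonebridge USD: $931,200 × 0.01323 = $12,319.776
Total = $22,190.496

$22,190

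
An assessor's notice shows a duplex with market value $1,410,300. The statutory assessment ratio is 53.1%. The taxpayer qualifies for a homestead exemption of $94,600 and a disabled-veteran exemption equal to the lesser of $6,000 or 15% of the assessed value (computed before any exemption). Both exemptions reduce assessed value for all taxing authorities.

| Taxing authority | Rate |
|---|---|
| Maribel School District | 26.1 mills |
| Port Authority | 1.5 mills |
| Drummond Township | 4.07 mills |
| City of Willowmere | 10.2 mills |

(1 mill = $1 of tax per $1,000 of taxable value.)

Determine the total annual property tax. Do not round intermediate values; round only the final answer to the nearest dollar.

$27,143

Assessed value = $1,410,300 × 0.531 = $748,869.3
Disabled-veteran exemption = min($6,000, 15% × $748,869.3) = min($6,000, $112,330.395) = $6,000 (dollar cap binds)
Taxable value = $748,869.3 − $94,600 − $6,000 = $648,269.3
Maribel School District: $648,269.3 × 0.0261 = $16,919.82873
Port Authority: $648,269.3 × 0.0015 = $972.40395
Drummond Township: $648,269.3 × 0.00407 = $2,638.456051
City of Willowmere: $648,269.3 × 0.0102 = $6,612.34686
Total = $27,143.035591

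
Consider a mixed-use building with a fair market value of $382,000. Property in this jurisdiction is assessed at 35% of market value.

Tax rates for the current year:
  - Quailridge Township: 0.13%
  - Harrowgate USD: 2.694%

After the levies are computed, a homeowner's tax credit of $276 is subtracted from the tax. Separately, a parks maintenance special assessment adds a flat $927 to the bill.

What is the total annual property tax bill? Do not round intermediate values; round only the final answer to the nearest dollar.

$4,427

Assessed value = $382,000 × 0.35 = $133,700
Quailridge Township: $133,700 × 0.0013 = $173.81
Harrowgate USD: $133,700 × 0.02694 = $3,601.878
Levies subtotal = $3,775.688
After credit = $3,775.688 − $276 = $3,499.688
Total = $3,499.688 + $927 = $4,426.688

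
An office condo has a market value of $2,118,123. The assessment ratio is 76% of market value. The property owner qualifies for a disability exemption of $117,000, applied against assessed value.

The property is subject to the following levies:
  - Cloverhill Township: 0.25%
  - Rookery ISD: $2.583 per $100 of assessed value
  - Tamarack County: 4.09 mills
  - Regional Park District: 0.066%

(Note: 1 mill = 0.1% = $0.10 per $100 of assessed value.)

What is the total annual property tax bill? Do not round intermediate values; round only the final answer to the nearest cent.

$49,380.95

Assessed value = $2,118,123 × 0.76 = $1,609,773.48
Taxable value = $1,609,773.48 − $117,000 = $1,492,773.48
Cloverhill Township: $1,492,773.48 × 0.0025 = $3,731.9337
Rookery ISD: $1,492,773.48 × 0.02583 = $38,558.3389884
Tamarack County: $1,492,773.48 × 0.00409 = $6,105.4435332
Regional Park District: $1,492,773.48 × 0.00066 = $985.2304968
Total = $49,380.9467184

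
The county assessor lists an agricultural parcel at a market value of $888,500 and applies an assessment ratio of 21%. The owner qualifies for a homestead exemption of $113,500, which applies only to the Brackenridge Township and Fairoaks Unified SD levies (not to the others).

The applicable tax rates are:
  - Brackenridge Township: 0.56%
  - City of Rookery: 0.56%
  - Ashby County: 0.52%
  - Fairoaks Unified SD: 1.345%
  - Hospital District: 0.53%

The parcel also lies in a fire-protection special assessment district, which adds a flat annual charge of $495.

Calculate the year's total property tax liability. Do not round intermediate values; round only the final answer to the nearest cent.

$4,891.29

Assessed value = $888,500 × 0.21 = $186,585
Brackenridge Township: ($186,585 − $113,500) × 0.0056 = $73,085 × 0.0056 = $409.276
City of Rookery: $186,585 × 0.0056 = $1,044.876
Ashby County: $186,585 × 0.0052 = $970.242
Fairoaks Unified SD: ($186,585 − $113,500) × 0.01345 = $73,085 × 0.01345 = $982.99325
Hospital District: $186,585 × 0.0053 = $988.9005
Levies subtotal = $4,396.28775
Total = $4,396.28775 + $495 = $4,891.28775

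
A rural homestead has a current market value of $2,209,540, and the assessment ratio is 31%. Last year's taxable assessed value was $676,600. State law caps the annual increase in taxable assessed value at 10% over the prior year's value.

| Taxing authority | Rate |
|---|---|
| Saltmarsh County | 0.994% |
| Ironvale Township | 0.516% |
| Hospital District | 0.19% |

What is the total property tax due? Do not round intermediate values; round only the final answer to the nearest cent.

$11,644.28

Uncapped assessed value = $2,209,540 × 0.31 = $684,957.4
Cap limit = $676,600 × 1.1 = $744,260
Taxable assessed value = min($684,957.4, $744,260) = $684,957.4 (cap does not bind)
Saltmarsh County: $684,957.4 × 0.00994 = $6,808.476556
Ironvale Township: $684,957.4 × 0.00516 = $3,534.380184
Hospital District: $684,957.4 × 0.0019 = $1,301.41906
Total = $11,644.2758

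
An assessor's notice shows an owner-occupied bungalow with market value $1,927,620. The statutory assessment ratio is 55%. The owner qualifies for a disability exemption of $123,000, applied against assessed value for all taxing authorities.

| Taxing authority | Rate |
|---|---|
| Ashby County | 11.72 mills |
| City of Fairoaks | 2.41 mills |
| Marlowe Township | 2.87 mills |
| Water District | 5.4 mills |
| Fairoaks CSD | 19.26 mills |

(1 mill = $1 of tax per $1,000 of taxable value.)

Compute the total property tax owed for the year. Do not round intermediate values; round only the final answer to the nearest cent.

$39,043.38

Assessed value = $1,927,620 × 0.55 = $1,060,191
Taxable value = $1,060,191 − $123,000 = $937,191
Ashby County: $937,191 × 0.01172 = $10,983.87852
City of Fairoaks: $937,191 × 0.00241 = $2,258.63031
Marlowe Township: $937,191 × 0.00287 = $2,689.73817
Water District: $937,191 × 0.0054 = $5,060.8314
Fairoaks CSD: $937,191 × 0.01926 = $18,050.29866
Total = $10,983.87852 + $2,258.63031 + $2,689.73817 + $5,060.8314 + $18,050.29866 = $39,043.37706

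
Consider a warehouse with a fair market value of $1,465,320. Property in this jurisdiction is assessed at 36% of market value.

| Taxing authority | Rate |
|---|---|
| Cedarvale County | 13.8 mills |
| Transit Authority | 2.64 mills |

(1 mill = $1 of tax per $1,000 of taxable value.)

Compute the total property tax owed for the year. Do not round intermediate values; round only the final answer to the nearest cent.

Assessed value = $1,465,320 × 0.36 = $527,515.2
Cedarvale County: $527,515.2 × 0.0138 = $7,279.70976
Transit Authority: $527,515.2 × 0.00264 = $1,392.640128
Total = $7,279.70976 + $1,392.640128 = $8,672.349888

$8,672.35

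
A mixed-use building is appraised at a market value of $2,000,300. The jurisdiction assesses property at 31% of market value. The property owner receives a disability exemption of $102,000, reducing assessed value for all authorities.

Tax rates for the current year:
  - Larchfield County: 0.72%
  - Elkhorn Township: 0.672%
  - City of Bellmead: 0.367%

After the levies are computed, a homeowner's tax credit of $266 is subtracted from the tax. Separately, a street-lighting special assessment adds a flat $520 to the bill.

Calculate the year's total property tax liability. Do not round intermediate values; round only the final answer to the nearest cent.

$9,367.26

Assessed value = $2,000,300 × 0.31 = $620,093
Taxable value = $620,093 − $102,000 = $518,093
Larchfield County: $518,093 × 0.0072 = $3,730.2696
Elkhorn Township: $518,093 × 0.00672 = $3,481.58496
City of Bellmead: $518,093 × 0.00367 = $1,901.40131
Levies subtotal = $9,113.25587
After credit = $9,113.25587 − $266 = $8,847.25587
Total = $8,847.25587 + $520 = $9,367.25587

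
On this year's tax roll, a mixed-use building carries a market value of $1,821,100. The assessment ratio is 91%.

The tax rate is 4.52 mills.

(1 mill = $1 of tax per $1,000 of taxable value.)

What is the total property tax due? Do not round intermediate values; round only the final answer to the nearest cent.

$7,490.55

Assessed value = $1,821,100 × 0.91 = $1,657,201
Tax = $1,657,201 × 0.00452 = $7,490.54852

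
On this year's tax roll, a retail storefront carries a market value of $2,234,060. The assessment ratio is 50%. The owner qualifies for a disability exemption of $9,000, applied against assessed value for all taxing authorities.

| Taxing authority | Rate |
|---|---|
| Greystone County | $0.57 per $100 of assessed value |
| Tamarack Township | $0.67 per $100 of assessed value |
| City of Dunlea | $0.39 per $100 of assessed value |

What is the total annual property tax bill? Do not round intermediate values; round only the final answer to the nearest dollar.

$18,061

Assessed value = $2,234,060 × 0.5 = $1,117,030
Taxable value = $1,117,030 − $9,000 = $1,108,030
Greystone County: $1,108,030 × 0.0057 = $6,315.771
Tamarack Township: $1,108,030 × 0.0067 = $7,423.801
City of Dunlea: $1,108,030 × 0.0039 = $4,321.317
Total = $6,315.771 + $7,423.801 + $4,321.317 = $18,060.889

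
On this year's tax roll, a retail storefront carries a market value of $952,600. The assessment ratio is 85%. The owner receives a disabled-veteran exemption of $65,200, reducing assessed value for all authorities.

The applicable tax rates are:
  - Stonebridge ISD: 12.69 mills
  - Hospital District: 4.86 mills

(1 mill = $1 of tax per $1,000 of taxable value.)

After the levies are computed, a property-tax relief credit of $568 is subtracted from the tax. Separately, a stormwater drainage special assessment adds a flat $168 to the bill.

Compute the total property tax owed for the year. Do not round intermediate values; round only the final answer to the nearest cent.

$12,666.15

Assessed value = $952,600 × 0.85 = $809,710
Taxable value = $809,710 − $65,200 = $744,510
Stonebridge ISD: $744,510 × 0.01269 = $9,447.8319
Hospital District: $744,510 × 0.00486 = $3,618.3186
Levies subtotal = $13,066.1505
After credit = $13,066.1505 − $568 = $12,498.1505
Total = $12,498.1505 + $168 = $12,666.1505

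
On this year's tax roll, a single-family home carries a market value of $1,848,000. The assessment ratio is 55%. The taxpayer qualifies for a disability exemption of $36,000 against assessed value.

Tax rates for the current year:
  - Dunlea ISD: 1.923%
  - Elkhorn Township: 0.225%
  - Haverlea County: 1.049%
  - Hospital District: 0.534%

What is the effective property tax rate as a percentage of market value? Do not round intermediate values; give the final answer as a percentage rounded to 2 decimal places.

1.98%

Assessed value = $1,848,000 × 0.55 = $1,016,400
Taxable value = $1,016,400 − $36,000 = $980,400
Dunlea ISD: $980,400 × 0.01923 = $18,853.092
Elkhorn Township: $980,400 × 0.00225 = $2,205.9
Haverlea County: $980,400 × 0.01049 = $10,284.396
Hospital District: $980,400 × 0.00534 = $5,235.336
Total tax = $36,578.724
Effective rate = $36,578.724 ÷ $1,848,000 = 1.98% of market value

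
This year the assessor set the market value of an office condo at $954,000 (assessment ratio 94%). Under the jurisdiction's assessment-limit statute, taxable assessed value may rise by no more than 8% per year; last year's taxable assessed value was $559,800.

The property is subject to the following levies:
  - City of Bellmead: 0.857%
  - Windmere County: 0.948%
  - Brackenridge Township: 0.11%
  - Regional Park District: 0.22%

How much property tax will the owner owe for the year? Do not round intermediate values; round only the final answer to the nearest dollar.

Uncapped assessed value = $954,000 × 0.94 = $896,760
Cap limit = $559,800 × 1.08 = $604,584
Taxable assessed value = min($896,760, $604,584) = $604,584 (cap binds)
City of Bellmead: $604,584 × 0.00857 = $5,181.28488
Windmere County: $604,584 × 0.00948 = $5,731.45632
Brackenridge Township: $604,584 × 0.0011 = $665.0424
Regional Park District: $604,584 × 0.0022 = $1,330.0848
Total = $12,907.8684

$12,908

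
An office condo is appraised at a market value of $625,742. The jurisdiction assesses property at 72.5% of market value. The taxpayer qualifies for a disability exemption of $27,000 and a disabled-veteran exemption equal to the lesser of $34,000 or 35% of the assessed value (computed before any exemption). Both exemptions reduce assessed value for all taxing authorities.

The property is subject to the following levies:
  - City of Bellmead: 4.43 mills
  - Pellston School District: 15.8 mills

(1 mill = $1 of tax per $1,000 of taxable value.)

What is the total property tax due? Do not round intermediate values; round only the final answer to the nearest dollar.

Assessed value = $625,742 × 0.725 = $453,662.95
Disabled-veteran exemption = min($34,000, 35% × $453,662.95) = min($34,000, $158,782.0325) = $34,000 (dollar cap binds)
Taxable value = $453,662.95 − $27,000 − $34,000 = $392,662.95
City of Bellmead: $392,662.95 × 0.00443 = $1,739.4968685
Pellston School District: $392,662.95 × 0.0158 = $6,204.07461
Total = $7,943.5714785

$7,944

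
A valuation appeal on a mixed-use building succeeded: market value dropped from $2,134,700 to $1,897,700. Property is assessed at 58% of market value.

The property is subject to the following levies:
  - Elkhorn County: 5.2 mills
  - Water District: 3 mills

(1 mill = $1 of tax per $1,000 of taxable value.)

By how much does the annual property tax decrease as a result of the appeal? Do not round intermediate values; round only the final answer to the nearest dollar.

Old assessed value = $2,134,700 × 0.58 = $1,238,126
New assessed value = $1,897,700 × 0.58 = $1,100,666
Combined rate = 0.0052 + 0.003 = 0.0082
Old tax = $1,238,126 × 0.0082 = $10,152.6332
New tax = $1,100,666 × 0.0082 = $9,025.4612
Reduction = $10,152.6332 − $9,025.4612 = $1,127.172

$1,127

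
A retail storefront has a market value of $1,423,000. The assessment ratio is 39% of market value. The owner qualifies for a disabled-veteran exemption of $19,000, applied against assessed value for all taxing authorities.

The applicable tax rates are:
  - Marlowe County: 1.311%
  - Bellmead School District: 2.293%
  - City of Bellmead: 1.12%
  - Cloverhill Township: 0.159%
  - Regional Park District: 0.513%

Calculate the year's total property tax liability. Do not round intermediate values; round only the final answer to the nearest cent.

Assessed value = $1,423,000 × 0.39 = $554,970
Taxable value = $554,970 − $19,000 = $535,970
Marlowe County: $535,970 × 0.01311 = $7,026.5667
Bellmead School District: $535,970 × 0.02293 = $12,289.7921
City of Bellmead: $535,970 × 0.0112 = $6,002.864
Cloverhill Township: $535,970 × 0.00159 = $852.1923
Regional Park District: $535,970 × 0.00513 = $2,749.5261
Total = $7,026.5667 + $12,289.7921 + $6,002.864 + $852.1923 + $2,749.5261 = $28,920.9412

$28,920.94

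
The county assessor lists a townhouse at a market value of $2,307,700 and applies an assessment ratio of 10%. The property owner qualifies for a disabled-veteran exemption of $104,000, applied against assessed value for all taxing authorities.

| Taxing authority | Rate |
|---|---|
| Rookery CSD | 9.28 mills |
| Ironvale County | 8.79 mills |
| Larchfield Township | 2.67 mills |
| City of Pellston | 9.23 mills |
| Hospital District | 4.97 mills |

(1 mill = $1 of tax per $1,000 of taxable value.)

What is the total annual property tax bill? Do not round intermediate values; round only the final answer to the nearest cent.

Assessed value = $2,307,700 × 0.1 = $230,770
Taxable value = $230,770 − $104,000 = $126,770
Rookery CSD: $126,770 × 0.00928 = $1,176.4256
Ironvale County: $126,770 × 0.00879 = $1,114.3083
Larchfield Township: $126,770 × 0.00267 = $338.4759
City of Pellston: $126,770 × 0.00923 = $1,170.0871
Hospital District: $126,770 × 0.00497 = $630.0469
Total = $1,176.4256 + $1,114.3083 + $338.4759 + $1,170.0871 + $630.0469 = $4,429.3438

$4,429.34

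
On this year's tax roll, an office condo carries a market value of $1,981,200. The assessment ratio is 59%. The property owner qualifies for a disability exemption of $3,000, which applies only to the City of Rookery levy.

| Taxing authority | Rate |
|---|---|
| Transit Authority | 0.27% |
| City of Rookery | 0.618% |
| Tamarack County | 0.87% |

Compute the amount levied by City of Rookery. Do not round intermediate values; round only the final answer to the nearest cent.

Assessed value = $1,981,200 × 0.59 = $1,168,908
City of Rookery taxable value = $1,168,908 − $3,000 = $1,165,908
City of Rookery levy = $1,165,908 × 0.00618 = $7,205.31144

$7,205.31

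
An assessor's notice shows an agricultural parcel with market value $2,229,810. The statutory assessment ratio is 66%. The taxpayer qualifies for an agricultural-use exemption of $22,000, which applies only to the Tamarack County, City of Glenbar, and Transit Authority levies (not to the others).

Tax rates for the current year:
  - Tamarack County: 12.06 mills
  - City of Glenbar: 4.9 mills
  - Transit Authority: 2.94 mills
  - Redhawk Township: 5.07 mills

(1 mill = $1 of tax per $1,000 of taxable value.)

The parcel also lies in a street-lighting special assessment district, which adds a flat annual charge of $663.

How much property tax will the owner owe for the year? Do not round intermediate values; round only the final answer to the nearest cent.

$36,972.91

Assessed value = $2,229,810 × 0.66 = $1,471,674.6
Tamarack County: ($1,471,674.6 − $22,000) × 0.01206 = $1,449,674.6 × 0.01206 = $17,483.075676
City of Glenbar: ($1,471,674.6 − $22,000) × 0.0049 = $1,449,674.6 × 0.0049 = $7,103.40554
Transit Authority: ($1,471,674.6 − $22,000) × 0.00294 = $1,449,674.6 × 0.00294 = $4,262.043324
Redhawk Township: $1,471,674.6 × 0.00507 = $7,461.390222
Levies subtotal = $36,309.914762
Total = $36,309.914762 + $663 = $36,972.914762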